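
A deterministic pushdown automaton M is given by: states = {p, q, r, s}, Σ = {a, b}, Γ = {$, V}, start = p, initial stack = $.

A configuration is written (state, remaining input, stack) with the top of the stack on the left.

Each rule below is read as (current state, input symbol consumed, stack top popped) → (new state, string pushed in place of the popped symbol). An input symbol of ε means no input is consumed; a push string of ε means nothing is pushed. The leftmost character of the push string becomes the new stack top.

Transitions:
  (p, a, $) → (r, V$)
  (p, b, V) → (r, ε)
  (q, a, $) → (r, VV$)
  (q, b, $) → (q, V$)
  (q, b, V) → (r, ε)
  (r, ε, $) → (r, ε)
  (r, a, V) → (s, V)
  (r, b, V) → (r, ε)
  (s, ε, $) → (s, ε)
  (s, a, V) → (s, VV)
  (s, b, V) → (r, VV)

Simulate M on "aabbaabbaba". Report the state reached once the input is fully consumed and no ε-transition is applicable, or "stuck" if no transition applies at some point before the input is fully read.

s

(p, aabbaabbaba, $)
  read a, top $: go to r, push V$ → (r, abbaabbaba, V$)
  read a, top V: go to s, push V → (s, bbaabbaba, V$)
  read b, top V: go to r, push VV → (r, baabbaba, VV$)
  read b, top V: go to r, push ε → (r, aabbaba, V$)
  read a, top V: go to s, push V → (s, abbaba, V$)
  read a, top V: go to s, push VV → (s, bbaba, VV$)
  read b, top V: go to r, push VV → (r, baba, VVV$)
  read b, top V: go to r, push ε → (r, aba, VV$)
  read a, top V: go to s, push V → (s, ba, VV$)
  read b, top V: go to r, push VV → (r, a, VVV$)
  read a, top V: go to s, push V → (s, ε, VVV$)
All input consumed; M is in state s.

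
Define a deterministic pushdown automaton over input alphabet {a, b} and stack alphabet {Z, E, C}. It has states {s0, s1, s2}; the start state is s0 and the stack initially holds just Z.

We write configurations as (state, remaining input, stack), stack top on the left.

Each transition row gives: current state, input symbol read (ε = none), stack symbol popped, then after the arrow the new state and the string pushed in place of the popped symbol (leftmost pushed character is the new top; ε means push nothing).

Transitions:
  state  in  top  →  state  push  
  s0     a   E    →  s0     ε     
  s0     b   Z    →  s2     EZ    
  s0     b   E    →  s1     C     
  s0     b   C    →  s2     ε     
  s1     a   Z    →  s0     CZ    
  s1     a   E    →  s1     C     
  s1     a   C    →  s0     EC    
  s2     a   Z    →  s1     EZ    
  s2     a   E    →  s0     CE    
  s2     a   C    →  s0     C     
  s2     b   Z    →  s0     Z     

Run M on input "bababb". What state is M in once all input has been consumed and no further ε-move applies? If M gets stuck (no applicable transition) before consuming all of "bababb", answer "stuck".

(s0, bababb, Z)
  read b, top Z: go to s2, push EZ → (s2, ababb, EZ)
  read a, top E: go to s0, push CE → (s0, babb, CEZ)
  read b, top C: go to s2, push ε → (s2, abb, EZ)
  read a, top E: go to s0, push CE → (s0, bb, CEZ)
  read b, top C: go to s2, push ε → (s2, b, EZ)
No transition for (s2, b, top E); M blocks with input b remaining.

stuck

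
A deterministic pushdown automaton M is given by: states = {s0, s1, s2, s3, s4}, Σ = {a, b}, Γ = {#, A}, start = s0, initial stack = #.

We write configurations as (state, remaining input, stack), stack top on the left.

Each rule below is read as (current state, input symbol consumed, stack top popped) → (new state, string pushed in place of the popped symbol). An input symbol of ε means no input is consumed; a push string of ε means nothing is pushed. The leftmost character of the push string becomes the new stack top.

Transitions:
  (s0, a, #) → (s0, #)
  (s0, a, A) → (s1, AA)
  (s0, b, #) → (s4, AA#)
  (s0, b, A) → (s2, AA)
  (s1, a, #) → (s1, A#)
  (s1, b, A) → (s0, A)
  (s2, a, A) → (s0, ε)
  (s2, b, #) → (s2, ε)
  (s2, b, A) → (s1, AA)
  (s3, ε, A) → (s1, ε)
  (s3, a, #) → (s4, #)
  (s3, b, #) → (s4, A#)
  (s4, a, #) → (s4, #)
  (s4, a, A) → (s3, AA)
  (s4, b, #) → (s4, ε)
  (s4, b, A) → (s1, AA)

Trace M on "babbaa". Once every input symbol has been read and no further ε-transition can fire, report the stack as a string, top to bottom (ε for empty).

(s0, babbaa, #)
  read b, top #: go to s4, push AA# → (s4, abbaa, AA#)
  read a, top A: go to s3, push AA → (s3, bbaa, AAA#)
  ε-move, top A: go to s1, push ε → (s1, bbaa, AA#)
  read b, top A: go to s0, push A → (s0, baa, AA#)
  read b, top A: go to s2, push AA → (s2, aa, AAA#)
  read a, top A: go to s0, push ε → (s0, a, AA#)
  read a, top A: go to s1, push AA → (s1, ε, AAA#)
All input consumed in state s1 with stack AAA#.

AAA#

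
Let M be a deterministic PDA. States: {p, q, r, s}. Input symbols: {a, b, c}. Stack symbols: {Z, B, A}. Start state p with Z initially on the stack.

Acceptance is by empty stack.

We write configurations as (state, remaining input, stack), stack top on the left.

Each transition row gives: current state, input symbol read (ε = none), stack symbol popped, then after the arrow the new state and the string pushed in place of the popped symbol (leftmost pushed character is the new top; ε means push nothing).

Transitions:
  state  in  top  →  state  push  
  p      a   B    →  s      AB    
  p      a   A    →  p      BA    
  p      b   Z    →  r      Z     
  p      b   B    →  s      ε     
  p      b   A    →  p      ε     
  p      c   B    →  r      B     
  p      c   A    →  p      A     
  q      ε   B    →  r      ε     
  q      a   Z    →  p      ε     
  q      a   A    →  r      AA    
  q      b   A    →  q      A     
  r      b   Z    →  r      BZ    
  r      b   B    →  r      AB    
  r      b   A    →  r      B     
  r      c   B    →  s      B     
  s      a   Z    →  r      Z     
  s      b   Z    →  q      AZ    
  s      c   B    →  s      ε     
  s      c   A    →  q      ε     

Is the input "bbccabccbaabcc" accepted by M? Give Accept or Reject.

Reject

(p, bbccabccbaabcc, Z) ⊢ (r, bccabccbaabcc, Z) ⊢ (r, ccabccbaabcc, BZ) ⊢ (s, cabccbaabcc, BZ) ⊢ (s, abccbaabcc, Z) ⊢ (r, bccbaabcc, Z) ⊢ (r, ccbaabcc, BZ) ⊢ (s, cbaabcc, BZ) ⊢ (s, baabcc, Z) ⊢ (q, aabcc, AZ) ⊢ (r, abcc, AAZ)
No transition applies at (r, abcc, AAZ); input not fully consumed.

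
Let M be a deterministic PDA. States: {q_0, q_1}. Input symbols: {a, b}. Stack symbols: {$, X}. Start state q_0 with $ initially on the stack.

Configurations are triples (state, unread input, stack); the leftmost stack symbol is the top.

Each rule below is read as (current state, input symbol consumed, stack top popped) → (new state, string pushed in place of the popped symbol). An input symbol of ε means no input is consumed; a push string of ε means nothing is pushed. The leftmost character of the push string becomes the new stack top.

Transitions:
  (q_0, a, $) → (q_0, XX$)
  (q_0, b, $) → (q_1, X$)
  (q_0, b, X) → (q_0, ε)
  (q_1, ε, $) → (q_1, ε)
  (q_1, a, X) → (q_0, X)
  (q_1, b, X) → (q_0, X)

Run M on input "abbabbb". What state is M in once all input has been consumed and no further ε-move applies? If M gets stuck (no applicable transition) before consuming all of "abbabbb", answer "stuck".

q_1

(q_0, abbabbb, $)
  read a, top $: go to q_0, push XX$ → (q_0, bbabbb, XX$)
  read b, top X: go to q_0, push ε → (q_0, babbb, X$)
  read b, top X: go to q_0, push ε → (q_0, abbb, $)
  read a, top $: go to q_0, push XX$ → (q_0, bbb, XX$)
  read b, top X: go to q_0, push ε → (q_0, bb, X$)
  read b, top X: go to q_0, push ε → (q_0, b, $)
  read b, top $: go to q_1, push X$ → (q_1, ε, X$)
All input consumed; M is in state q_1.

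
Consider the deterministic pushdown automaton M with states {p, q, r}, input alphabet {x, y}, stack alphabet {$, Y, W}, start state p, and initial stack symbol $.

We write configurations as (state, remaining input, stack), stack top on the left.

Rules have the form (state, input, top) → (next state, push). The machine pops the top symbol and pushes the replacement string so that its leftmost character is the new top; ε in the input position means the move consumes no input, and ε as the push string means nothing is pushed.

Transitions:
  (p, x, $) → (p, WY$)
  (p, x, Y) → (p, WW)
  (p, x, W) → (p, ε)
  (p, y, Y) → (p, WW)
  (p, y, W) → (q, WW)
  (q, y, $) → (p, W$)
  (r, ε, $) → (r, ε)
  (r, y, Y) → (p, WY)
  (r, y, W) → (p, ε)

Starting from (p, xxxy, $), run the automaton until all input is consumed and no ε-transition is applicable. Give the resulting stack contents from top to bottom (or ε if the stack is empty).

WWW$

(p, xxxy, $)
  read x, top $: go to p, push WY$ → (p, xxy, WY$)
  read x, top W: go to p, push ε → (p, xy, Y$)
  read x, top Y: go to p, push WW → (p, y, WW$)
  read y, top W: go to q, push WW → (q, ε, WWW$)
All input consumed in state q with stack WWW$.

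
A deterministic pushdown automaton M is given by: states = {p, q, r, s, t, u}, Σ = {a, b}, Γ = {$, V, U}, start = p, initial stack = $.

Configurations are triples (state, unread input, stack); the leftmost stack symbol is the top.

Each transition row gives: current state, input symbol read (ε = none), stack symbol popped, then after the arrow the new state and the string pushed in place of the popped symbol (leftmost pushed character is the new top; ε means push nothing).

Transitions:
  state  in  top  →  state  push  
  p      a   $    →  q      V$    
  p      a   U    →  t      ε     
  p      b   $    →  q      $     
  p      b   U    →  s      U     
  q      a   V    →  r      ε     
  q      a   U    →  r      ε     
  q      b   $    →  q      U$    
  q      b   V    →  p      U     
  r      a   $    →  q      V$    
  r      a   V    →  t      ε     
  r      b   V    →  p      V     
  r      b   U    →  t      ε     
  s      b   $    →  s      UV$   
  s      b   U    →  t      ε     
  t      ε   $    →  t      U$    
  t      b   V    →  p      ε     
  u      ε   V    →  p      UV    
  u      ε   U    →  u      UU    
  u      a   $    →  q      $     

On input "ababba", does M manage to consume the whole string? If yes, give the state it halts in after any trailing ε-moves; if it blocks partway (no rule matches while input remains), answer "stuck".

stuck

(p, ababba, $)
  read a, top $: go to q, push V$ → (q, babba, V$)
  read b, top V: go to p, push U → (p, abba, U$)
  read a, top U: go to t, push ε → (t, bba, $)
  ε-move, top $: go to t, push U$ → (t, bba, U$)
No transition for (t, b, top U); M blocks with input bba remaining.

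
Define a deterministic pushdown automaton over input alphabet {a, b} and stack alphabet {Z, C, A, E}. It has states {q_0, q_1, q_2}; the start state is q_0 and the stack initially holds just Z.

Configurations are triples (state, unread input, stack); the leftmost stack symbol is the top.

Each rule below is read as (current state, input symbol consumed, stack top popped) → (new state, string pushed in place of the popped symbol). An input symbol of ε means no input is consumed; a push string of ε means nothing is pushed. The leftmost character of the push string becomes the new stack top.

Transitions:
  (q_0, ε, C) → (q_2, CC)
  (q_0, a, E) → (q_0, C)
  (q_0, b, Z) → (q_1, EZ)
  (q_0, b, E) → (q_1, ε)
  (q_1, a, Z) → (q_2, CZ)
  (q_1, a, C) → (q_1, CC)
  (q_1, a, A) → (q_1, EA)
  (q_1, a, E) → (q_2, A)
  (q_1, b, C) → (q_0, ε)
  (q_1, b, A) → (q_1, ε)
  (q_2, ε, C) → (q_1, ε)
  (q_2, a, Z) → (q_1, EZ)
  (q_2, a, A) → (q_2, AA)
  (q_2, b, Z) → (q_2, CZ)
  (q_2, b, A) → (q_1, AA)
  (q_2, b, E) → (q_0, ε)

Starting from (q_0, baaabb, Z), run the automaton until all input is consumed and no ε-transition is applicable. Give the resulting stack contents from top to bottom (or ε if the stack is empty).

AAAZ

(q_0, baaabb, Z) ⊢ (q_1, aaabb, EZ) ⊢ (q_2, aabb, AZ) ⊢ (q_2, abb, AAZ) ⊢ (q_2, bb, AAAZ) ⊢ (q_1, b, AAAAZ) ⊢ (q_1, ε, AAAZ)
All input consumed in state q_1 with stack AAAZ.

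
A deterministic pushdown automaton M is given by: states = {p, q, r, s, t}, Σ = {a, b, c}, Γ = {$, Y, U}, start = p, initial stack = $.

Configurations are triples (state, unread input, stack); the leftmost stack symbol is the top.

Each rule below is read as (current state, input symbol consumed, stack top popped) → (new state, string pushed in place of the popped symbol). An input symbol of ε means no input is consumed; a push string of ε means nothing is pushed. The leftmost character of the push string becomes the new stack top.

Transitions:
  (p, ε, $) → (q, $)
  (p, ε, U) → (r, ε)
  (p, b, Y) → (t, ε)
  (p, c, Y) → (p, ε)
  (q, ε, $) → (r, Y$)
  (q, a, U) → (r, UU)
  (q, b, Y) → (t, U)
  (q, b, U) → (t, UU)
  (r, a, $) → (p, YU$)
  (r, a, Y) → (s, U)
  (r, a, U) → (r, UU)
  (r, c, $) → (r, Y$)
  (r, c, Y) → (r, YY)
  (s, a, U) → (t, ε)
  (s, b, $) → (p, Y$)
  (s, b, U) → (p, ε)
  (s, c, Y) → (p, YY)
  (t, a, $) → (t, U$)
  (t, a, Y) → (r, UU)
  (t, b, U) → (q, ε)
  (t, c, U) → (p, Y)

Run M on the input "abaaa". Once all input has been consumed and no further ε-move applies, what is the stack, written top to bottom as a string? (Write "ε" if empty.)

U$

(p, abaaa, $)
  ε-move, top $: go to q, push $ → (q, abaaa, $)
  ε-move, top $: go to r, push Y$ → (r, abaaa, Y$)
  read a, top Y: go to s, push U → (s, baaa, U$)
  read b, top U: go to p, push ε → (p, aaa, $)
  ε-move, top $: go to q, push $ → (q, aaa, $)
  ε-move, top $: go to r, push Y$ → (r, aaa, Y$)
  read a, top Y: go to s, push U → (s, aa, U$)
  read a, top U: go to t, push ε → (t, a, $)
  read a, top $: go to t, push U$ → (t, ε, U$)
All input consumed in state t with stack U$.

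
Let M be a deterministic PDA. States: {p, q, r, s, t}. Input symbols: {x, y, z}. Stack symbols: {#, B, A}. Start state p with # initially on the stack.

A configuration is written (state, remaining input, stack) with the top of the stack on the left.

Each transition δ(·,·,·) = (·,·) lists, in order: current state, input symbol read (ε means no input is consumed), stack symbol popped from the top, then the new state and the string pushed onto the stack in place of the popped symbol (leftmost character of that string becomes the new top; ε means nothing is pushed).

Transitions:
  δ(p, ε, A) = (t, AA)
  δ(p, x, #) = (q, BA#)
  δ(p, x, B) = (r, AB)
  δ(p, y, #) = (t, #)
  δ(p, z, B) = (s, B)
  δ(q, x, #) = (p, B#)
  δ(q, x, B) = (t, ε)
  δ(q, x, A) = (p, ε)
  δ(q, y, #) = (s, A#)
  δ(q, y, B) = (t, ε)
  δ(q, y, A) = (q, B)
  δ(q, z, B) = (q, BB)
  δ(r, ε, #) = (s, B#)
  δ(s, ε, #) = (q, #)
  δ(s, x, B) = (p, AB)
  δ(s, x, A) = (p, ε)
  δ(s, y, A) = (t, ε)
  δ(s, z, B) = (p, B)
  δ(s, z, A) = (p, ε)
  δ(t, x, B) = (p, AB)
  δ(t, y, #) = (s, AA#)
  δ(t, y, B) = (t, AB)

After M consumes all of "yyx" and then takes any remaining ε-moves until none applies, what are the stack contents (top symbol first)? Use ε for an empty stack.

(p, yyx, #) ⊢ (t, yx, #) ⊢ (s, x, AA#) ⊢ (p, ε, A#) ⊢ (t, ε, AA#)
All input consumed in state t with stack AA#.

AA#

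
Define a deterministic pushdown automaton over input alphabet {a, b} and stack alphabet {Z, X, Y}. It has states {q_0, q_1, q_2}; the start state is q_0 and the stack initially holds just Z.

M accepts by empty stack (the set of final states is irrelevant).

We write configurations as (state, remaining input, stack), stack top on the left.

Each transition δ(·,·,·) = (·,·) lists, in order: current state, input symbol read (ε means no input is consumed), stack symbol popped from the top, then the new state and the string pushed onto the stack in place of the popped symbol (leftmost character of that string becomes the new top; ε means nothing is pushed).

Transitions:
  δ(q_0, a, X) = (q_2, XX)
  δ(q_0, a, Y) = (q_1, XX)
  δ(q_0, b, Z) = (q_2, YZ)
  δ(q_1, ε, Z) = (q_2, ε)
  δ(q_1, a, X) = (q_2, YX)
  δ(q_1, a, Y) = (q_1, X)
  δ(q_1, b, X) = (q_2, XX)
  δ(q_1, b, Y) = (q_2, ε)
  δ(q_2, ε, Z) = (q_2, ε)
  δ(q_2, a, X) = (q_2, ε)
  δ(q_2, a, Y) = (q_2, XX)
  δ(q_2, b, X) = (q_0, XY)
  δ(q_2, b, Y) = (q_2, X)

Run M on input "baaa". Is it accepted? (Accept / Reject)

(q_0, baaa, Z)
  read b, top Z: go to q_2, push YZ → (q_2, aaa, YZ)
  read a, top Y: go to q_2, push XX → (q_2, aa, XXZ)
  read a, top X: go to q_2, push ε → (q_2, a, XZ)
  read a, top X: go to q_2, push ε → (q_2, ε, Z)
  ε-move, top Z: go to q_2, push ε → (q_2, ε, ε)
All input consumed and the stack is empty.

Accept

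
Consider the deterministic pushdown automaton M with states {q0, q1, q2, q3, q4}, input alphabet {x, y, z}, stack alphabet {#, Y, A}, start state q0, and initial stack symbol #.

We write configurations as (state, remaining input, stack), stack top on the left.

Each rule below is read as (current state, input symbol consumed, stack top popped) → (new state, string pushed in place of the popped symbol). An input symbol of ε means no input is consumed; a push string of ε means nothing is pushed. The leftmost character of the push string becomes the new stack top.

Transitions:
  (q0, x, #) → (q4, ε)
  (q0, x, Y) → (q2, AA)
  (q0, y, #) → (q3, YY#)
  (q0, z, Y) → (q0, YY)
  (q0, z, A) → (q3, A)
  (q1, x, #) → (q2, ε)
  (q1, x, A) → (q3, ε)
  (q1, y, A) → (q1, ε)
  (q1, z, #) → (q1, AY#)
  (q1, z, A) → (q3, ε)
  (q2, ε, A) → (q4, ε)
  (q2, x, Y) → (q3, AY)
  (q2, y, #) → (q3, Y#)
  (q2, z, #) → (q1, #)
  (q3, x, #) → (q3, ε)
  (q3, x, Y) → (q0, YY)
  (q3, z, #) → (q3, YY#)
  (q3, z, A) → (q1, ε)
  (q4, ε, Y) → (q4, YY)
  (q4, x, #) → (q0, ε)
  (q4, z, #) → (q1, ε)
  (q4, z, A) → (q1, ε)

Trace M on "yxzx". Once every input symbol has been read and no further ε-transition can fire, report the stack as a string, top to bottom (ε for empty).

(q0, yxzx, #) ⊢ (q3, xzx, YY#) ⊢ (q0, zx, YYY#) ⊢ (q0, x, YYYY#) ⊢ (q2, ε, AAYYY#) ⊢ (q4, ε, AYYY#)
All input consumed in state q4 with stack AYYY#.

AYYY#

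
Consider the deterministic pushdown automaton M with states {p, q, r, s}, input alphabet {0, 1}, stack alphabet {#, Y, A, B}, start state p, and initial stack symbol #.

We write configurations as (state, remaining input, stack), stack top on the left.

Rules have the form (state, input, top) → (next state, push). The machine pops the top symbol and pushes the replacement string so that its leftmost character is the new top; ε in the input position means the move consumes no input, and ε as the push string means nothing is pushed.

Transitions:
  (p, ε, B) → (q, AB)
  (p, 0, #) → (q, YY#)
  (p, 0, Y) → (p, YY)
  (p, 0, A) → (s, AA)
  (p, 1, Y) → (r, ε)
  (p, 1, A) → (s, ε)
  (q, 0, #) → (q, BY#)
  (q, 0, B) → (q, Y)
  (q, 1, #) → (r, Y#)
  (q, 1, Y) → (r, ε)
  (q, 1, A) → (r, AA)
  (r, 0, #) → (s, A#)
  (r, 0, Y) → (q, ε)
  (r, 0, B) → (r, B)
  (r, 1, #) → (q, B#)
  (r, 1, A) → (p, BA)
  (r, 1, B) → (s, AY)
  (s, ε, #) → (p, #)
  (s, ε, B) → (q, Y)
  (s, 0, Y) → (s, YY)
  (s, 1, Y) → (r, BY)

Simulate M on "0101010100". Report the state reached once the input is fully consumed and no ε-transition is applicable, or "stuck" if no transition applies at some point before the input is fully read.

q

(p, 0101010100, #)
  read 0, top #: go to q, push YY# → (q, 101010100, YY#)
  read 1, top Y: go to r, push ε → (r, 01010100, Y#)
  read 0, top Y: go to q, push ε → (q, 1010100, #)
  read 1, top #: go to r, push Y# → (r, 010100, Y#)
  read 0, top Y: go to q, push ε → (q, 10100, #)
  read 1, top #: go to r, push Y# → (r, 0100, Y#)
  read 0, top Y: go to q, push ε → (q, 100, #)
  read 1, top #: go to r, push Y# → (r, 00, Y#)
  read 0, top Y: go to q, push ε → (q, 0, #)
  read 0, top #: go to q, push BY# → (q, ε, BY#)
All input consumed; M is in state q.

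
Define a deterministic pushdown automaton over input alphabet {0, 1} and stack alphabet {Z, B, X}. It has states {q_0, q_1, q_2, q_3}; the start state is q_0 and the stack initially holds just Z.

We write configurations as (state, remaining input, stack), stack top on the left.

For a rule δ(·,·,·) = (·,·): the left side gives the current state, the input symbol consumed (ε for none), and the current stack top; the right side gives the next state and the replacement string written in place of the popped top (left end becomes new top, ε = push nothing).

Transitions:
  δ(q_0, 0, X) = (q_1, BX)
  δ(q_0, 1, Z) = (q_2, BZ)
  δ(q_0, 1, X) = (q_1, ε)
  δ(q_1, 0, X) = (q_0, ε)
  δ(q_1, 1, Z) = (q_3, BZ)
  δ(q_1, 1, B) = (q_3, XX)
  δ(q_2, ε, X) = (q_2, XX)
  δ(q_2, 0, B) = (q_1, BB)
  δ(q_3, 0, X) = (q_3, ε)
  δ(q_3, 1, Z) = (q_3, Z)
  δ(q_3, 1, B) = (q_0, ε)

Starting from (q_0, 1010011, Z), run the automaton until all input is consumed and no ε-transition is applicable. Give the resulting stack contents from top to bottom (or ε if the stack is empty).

(q_0, 1010011, Z) ⊢ (q_2, 010011, BZ) ⊢ (q_1, 10011, BBZ) ⊢ (q_3, 0011, XXBZ) ⊢ (q_3, 011, XBZ) ⊢ (q_3, 11, BZ) ⊢ (q_0, 1, Z) ⊢ (q_2, ε, BZ)
All input consumed in state q_2 with stack BZ.

BZ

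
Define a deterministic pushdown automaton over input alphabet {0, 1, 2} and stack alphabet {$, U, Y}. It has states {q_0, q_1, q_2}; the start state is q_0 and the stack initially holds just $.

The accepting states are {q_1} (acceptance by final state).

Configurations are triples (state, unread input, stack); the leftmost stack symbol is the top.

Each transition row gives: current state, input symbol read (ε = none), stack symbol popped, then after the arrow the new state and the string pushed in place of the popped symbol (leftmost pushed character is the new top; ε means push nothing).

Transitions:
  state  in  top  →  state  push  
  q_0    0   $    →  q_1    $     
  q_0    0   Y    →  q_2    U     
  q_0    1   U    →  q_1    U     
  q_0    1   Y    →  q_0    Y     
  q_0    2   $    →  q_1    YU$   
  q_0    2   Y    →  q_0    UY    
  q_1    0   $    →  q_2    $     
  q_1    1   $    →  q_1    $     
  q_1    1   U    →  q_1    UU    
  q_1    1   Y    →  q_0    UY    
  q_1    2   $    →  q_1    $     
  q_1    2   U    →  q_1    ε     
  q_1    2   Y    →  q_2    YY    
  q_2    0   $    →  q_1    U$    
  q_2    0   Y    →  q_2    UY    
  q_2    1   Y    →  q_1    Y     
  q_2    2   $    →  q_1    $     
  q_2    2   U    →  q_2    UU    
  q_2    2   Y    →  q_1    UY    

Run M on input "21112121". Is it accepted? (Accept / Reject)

(q_0, 21112121, $)
  read 2, top $: go to q_1, push YU$ → (q_1, 1112121, YU$)
  read 1, top Y: go to q_0, push UY → (q_0, 112121, UYU$)
  read 1, top U: go to q_1, push U → (q_1, 12121, UYU$)
  read 1, top U: go to q_1, push UU → (q_1, 2121, UUYU$)
  read 2, top U: go to q_1, push ε → (q_1, 121, UYU$)
  read 1, top U: go to q_1, push UU → (q_1, 21, UUYU$)
  read 2, top U: go to q_1, push ε → (q_1, 1, UYU$)
  read 1, top U: go to q_1, push UU → (q_1, ε, UUYU$)
All input consumed; state q_1 ∈ F.

Accept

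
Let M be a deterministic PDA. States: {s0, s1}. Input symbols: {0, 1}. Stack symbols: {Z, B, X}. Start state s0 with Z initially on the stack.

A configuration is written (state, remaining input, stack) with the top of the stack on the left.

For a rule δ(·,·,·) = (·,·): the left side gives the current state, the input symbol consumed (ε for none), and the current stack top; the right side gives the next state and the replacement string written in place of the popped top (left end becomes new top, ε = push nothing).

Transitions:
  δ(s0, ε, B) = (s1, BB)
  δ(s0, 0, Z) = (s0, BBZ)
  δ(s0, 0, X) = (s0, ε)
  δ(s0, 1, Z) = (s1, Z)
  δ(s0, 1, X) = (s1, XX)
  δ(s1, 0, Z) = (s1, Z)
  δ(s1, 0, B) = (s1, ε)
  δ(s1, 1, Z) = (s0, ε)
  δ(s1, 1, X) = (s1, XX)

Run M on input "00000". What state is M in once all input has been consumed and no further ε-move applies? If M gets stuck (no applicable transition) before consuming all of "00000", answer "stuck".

s1

(s0, 00000, Z) ⊢ (s0, 0000, BBZ) ⊢ (s1, 0000, BBBZ) ⊢ (s1, 000, BBZ) ⊢ (s1, 00, BZ) ⊢ (s1, 0, Z) ⊢ (s1, ε, Z)
All input consumed; M is in state s1.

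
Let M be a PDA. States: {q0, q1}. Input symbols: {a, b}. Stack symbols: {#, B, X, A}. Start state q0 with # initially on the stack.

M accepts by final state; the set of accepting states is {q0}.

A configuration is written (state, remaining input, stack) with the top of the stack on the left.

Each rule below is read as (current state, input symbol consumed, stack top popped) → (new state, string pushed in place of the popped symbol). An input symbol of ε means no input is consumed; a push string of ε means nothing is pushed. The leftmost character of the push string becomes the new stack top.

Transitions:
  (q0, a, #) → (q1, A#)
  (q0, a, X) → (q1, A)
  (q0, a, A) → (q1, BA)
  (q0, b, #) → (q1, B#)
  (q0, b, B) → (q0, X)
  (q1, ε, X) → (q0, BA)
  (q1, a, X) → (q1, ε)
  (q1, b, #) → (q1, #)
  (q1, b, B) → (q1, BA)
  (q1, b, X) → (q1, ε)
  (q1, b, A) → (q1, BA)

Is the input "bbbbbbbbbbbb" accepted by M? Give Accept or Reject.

Reject

No computation consumes all input and reaches a final state.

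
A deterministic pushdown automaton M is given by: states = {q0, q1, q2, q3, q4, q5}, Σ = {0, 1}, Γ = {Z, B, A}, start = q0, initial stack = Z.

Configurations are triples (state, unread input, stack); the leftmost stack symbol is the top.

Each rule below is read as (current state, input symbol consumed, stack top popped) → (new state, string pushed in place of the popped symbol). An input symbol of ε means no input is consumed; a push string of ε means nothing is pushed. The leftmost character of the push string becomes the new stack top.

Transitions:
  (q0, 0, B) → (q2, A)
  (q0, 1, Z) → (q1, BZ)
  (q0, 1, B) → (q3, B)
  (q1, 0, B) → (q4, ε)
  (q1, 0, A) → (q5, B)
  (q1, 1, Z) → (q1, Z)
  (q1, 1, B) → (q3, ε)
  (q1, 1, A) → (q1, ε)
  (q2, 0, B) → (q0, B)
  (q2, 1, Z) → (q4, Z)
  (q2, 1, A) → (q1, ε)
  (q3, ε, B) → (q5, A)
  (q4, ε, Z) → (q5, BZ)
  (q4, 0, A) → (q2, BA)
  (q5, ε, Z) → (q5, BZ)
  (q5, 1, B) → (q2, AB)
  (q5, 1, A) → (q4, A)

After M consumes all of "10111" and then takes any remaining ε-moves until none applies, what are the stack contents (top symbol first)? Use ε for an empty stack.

(q0, 10111, Z)
  read 1, top Z: go to q1, push BZ → (q1, 0111, BZ)
  read 0, top B: go to q4, push ε → (q4, 111, Z)
  ε-move, top Z: go to q5, push BZ → (q5, 111, BZ)
  read 1, top B: go to q2, push AB → (q2, 11, ABZ)
  read 1, top A: go to q1, push ε → (q1, 1, BZ)
  read 1, top B: go to q3, push ε → (q3, ε, Z)
All input consumed in state q3 with stack Z.

Z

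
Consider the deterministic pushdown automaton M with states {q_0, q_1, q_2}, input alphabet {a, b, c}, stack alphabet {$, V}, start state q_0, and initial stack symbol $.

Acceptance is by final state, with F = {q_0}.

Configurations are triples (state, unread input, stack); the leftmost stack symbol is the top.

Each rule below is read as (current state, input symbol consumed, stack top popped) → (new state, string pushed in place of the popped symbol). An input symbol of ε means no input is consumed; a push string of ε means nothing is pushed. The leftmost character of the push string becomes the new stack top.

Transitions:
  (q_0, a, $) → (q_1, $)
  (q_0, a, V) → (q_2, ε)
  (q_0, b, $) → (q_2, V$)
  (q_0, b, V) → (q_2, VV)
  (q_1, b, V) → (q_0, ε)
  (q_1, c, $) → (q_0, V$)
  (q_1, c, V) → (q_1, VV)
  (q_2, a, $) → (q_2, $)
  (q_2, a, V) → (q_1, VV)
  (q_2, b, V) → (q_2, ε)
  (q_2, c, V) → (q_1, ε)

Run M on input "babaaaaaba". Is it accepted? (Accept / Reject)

Reject

(q_0, babaaaaaba, $)
  read b, top $: go to q_2, push V$ → (q_2, abaaaaaba, V$)
  read a, top V: go to q_1, push VV → (q_1, baaaaaba, VV$)
  read b, top V: go to q_0, push ε → (q_0, aaaaaba, V$)
  read a, top V: go to q_2, push ε → (q_2, aaaaba, $)
  read a, top $: go to q_2, push $ → (q_2, aaaba, $)
  read a, top $: go to q_2, push $ → (q_2, aaba, $)
  read a, top $: go to q_2, push $ → (q_2, aba, $)
  read a, top $: go to q_2, push $ → (q_2, ba, $)
No transition applies at (q_2, ba, $); input not fully consumed.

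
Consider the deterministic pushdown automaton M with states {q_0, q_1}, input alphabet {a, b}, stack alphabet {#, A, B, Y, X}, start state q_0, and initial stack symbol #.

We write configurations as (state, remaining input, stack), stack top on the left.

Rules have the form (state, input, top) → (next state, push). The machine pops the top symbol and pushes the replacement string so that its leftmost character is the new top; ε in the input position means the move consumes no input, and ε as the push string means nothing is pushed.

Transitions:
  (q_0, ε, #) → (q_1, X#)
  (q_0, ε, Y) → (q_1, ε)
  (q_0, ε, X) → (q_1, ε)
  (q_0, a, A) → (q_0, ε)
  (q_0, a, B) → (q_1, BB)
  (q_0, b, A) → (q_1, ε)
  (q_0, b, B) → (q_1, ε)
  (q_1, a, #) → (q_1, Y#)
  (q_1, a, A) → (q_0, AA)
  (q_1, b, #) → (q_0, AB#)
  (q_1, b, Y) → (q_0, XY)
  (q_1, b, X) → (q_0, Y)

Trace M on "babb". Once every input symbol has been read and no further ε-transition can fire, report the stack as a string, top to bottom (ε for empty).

Y#

(q_0, babb, #) ⊢ (q_1, babb, X#) ⊢ (q_0, abb, Y#) ⊢ (q_1, abb, #) ⊢ (q_1, bb, Y#) ⊢ (q_0, b, XY#) ⊢ (q_1, b, Y#) ⊢ (q_0, ε, XY#) ⊢ (q_1, ε, Y#)
All input consumed in state q_1 with stack Y#.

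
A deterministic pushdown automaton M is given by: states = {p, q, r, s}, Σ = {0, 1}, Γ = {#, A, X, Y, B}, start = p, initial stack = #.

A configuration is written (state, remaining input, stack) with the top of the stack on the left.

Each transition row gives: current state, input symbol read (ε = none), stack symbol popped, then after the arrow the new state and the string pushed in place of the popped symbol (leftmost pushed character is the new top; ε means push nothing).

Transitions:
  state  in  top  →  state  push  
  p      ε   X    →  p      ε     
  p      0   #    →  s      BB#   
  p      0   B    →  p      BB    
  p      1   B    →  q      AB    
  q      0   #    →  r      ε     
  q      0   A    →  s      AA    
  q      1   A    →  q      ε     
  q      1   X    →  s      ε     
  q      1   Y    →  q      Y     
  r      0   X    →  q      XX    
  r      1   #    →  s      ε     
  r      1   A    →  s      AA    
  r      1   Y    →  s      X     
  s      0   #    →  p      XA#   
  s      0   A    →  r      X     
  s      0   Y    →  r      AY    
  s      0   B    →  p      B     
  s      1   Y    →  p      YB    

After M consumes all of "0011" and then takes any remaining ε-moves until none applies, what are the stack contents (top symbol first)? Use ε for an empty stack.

BB#

(p, 0011, #)
  read 0, top #: go to s, push BB# → (s, 011, BB#)
  read 0, top B: go to p, push B → (p, 11, BB#)
  read 1, top B: go to q, push AB → (q, 1, ABB#)
  read 1, top A: go to q, push ε → (q, ε, BB#)
All input consumed in state q with stack BB#.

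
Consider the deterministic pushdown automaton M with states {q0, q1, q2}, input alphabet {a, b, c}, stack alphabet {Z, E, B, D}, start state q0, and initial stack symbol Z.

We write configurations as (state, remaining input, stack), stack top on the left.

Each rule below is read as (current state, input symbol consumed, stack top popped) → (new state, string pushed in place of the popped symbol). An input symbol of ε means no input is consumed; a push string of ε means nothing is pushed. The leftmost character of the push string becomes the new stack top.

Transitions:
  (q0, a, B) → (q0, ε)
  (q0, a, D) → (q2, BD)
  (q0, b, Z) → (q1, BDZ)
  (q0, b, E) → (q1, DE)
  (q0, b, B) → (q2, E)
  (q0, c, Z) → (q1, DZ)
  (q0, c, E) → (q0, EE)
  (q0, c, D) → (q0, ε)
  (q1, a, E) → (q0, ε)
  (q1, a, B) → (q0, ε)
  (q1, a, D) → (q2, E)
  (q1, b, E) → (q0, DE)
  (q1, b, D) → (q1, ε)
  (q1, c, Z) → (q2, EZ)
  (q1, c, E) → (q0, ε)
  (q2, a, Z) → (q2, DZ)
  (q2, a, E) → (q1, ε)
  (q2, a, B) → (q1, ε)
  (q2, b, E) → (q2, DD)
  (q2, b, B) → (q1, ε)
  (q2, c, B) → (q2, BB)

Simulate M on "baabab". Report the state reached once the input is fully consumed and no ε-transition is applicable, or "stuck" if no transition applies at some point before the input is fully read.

q2

(q0, baabab, Z)
  read b, top Z: go to q1, push BDZ → (q1, aabab, BDZ)
  read a, top B: go to q0, push ε → (q0, abab, DZ)
  read a, top D: go to q2, push BD → (q2, bab, BDZ)
  read b, top B: go to q1, push ε → (q1, ab, DZ)
  read a, top D: go to q2, push E → (q2, b, EZ)
  read b, top E: go to q2, push DD → (q2, ε, DDZ)
All input consumed; M is in state q2.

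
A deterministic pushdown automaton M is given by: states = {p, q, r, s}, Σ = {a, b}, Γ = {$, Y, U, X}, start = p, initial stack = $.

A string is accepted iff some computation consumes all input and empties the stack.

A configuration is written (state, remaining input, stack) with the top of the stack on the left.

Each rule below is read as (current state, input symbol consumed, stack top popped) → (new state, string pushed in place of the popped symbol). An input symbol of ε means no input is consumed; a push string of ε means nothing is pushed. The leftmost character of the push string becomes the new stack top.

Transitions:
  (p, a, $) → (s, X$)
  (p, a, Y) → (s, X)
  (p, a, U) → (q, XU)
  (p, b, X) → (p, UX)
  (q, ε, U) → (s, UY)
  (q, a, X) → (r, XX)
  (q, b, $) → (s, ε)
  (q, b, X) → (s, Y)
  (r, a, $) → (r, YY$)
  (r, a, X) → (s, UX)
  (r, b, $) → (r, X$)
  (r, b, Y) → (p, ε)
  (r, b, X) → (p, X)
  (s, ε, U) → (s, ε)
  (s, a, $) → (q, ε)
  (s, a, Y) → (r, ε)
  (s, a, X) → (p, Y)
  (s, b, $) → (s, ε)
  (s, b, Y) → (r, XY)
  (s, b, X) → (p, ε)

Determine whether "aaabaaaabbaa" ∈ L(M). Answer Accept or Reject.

(p, aaabaaaabbaa, $) ⊢ (s, aabaaaabbaa, X$) ⊢ (p, abaaaabbaa, Y$) ⊢ (s, baaaabbaa, X$) ⊢ (p, aaaabbaa, $) ⊢ (s, aaabbaa, X$) ⊢ (p, aabbaa, Y$) ⊢ (s, abbaa, X$) ⊢ (p, bbaa, Y$)
No transition applies at (p, bbaa, Y$); input not fully consumed.

Reject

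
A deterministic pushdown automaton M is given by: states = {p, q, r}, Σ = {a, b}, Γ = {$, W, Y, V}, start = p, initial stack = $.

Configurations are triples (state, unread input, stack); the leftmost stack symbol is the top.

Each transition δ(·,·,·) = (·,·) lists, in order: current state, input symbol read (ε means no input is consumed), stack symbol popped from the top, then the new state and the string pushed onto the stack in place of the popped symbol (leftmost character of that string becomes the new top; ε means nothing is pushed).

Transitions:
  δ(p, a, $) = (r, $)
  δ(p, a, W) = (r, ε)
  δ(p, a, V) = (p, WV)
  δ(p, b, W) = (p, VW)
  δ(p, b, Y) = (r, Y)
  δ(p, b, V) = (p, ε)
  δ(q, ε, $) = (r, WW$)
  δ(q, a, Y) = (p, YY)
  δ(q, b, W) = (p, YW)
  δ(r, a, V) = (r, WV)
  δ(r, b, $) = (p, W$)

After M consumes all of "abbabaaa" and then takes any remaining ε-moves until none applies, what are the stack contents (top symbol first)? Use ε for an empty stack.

WVWVW$

(p, abbabaaa, $) ⊢ (r, bbabaaa, $) ⊢ (p, babaaa, W$) ⊢ (p, abaaa, VW$) ⊢ (p, baaa, WVW$) ⊢ (p, aaa, VWVW$) ⊢ (p, aa, WVWVW$) ⊢ (r, a, VWVW$) ⊢ (r, ε, WVWVW$)
All input consumed in state r with stack WVWVW$.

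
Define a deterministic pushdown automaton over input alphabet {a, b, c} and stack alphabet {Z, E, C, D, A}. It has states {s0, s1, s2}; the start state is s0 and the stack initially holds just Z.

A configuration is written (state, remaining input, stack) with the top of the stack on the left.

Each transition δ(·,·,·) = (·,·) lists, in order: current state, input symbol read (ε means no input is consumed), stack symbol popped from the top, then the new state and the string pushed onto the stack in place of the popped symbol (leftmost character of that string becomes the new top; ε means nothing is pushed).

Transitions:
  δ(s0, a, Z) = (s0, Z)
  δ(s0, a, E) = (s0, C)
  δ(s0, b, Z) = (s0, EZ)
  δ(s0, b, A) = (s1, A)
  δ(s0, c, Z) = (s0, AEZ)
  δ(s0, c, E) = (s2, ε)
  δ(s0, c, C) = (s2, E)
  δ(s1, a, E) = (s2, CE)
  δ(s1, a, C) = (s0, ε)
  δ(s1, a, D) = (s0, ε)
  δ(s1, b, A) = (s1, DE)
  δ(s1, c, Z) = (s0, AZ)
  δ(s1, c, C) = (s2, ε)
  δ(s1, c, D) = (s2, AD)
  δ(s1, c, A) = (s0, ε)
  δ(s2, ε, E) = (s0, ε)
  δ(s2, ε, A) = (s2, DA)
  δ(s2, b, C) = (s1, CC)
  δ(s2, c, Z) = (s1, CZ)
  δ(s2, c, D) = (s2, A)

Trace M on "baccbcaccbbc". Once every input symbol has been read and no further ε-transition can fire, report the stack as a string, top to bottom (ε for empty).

(s0, baccbcaccbbc, Z)
  read b, top Z: go to s0, push EZ → (s0, accbcaccbbc, EZ)
  read a, top E: go to s0, push C → (s0, ccbcaccbbc, CZ)
  read c, top C: go to s2, push E → (s2, cbcaccbbc, EZ)
  ε-move, top E: go to s0, push ε → (s0, cbcaccbbc, Z)
  read c, top Z: go to s0, push AEZ → (s0, bcaccbbc, AEZ)
  read b, top A: go to s1, push A → (s1, caccbbc, AEZ)
  read c, top A: go to s0, push ε → (s0, accbbc, EZ)
  read a, top E: go to s0, push C → (s0, ccbbc, CZ)
  read c, top C: go to s2, push E → (s2, cbbc, EZ)
  ε-move, top E: go to s0, push ε → (s0, cbbc, Z)
  read c, top Z: go to s0, push AEZ → (s0, bbc, AEZ)
  read b, top A: go to s1, push A → (s1, bc, AEZ)
  read b, top A: go to s1, push DE → (s1, c, DEEZ)
  read c, top D: go to s2, push AD → (s2, ε, ADEEZ)
  ε-move, top A: go to s2, push DA → (s2, ε, DADEEZ)
All input consumed in state s2 with stack DADEEZ.

DADEEZ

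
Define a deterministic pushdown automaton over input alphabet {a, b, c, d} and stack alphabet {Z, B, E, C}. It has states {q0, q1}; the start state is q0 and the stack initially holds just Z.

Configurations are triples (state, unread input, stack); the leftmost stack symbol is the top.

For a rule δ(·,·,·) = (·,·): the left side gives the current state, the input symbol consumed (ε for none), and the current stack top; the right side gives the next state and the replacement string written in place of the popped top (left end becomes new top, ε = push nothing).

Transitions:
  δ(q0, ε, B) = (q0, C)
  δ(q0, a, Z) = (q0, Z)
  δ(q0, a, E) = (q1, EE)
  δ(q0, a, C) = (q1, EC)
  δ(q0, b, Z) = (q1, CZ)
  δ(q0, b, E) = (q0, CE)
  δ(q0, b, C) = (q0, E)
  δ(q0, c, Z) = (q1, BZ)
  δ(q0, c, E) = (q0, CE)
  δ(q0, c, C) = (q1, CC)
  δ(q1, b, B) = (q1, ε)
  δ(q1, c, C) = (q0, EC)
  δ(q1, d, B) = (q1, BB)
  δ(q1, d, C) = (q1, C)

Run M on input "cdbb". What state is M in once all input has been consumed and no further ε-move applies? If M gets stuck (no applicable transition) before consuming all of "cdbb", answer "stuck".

q1

(q0, cdbb, Z) ⊢ (q1, dbb, BZ) ⊢ (q1, bb, BBZ) ⊢ (q1, b, BZ) ⊢ (q1, ε, Z)
All input consumed; M is in state q1.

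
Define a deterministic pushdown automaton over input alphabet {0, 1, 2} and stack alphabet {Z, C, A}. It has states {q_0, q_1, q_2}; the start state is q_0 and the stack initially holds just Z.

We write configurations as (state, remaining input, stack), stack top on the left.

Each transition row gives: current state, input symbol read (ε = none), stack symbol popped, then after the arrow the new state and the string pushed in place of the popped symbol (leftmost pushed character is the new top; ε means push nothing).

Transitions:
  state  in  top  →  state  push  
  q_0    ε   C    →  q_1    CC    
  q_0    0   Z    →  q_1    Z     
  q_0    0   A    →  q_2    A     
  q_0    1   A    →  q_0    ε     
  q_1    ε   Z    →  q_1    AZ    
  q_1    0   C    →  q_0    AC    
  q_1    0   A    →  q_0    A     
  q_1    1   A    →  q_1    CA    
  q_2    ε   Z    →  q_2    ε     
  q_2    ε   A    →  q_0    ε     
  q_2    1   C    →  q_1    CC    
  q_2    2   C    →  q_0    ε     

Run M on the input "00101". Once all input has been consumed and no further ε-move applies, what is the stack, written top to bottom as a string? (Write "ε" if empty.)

(q_0, 00101, Z)
  read 0, top Z: go to q_1, push Z → (q_1, 0101, Z)
  ε-move, top Z: go to q_1, push AZ → (q_1, 0101, AZ)
  read 0, top A: go to q_0, push A → (q_0, 101, AZ)
  read 1, top A: go to q_0, push ε → (q_0, 01, Z)
  read 0, top Z: go to q_1, push Z → (q_1, 1, Z)
  ε-move, top Z: go to q_1, push AZ → (q_1, 1, AZ)
  read 1, top A: go to q_1, push CA → (q_1, ε, CAZ)
All input consumed in state q_1 with stack CAZ.

CAZ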